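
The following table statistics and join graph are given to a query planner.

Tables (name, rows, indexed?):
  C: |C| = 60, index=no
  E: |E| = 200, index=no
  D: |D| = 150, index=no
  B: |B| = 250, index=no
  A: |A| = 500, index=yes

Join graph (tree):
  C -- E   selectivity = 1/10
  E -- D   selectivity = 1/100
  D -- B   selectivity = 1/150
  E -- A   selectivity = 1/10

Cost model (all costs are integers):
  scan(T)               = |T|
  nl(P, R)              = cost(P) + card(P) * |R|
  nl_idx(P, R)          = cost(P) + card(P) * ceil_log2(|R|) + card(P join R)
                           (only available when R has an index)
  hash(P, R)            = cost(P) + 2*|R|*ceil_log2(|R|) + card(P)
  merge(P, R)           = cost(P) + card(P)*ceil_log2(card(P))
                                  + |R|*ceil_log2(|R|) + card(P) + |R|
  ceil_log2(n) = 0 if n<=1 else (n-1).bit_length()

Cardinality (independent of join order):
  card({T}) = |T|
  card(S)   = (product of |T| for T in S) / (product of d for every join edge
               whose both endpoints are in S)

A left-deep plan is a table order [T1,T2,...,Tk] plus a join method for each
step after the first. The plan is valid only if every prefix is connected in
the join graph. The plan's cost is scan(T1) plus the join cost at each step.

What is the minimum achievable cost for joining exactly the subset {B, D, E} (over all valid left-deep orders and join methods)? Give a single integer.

Selinger DP over subsets of {B,D,E}:
  {E}: scan cost=200, card=200
  {D}: scan cost=150, card=150
  {B}: scan cost=250, card=250
  {DE}: card=300; try (D,hash)→2800, (E,merge)→3300, (D,merge)→3350, (E,hash)→3500, (E,nl)→30150, (D,nl)→30200; best=2800 via (D,hash)
  {BD}: card=250; try (D,hash)→2900, (B,merge)→3750, (D,merge)→3850, (B,hash)→4300, (B,nl)→37650, (D,nl)→37750; best=2900 via (D,hash)
  {BDE}: card=500; try (E,hash)→6350, (E,merge)→6950, (B,hash)→7100, (B,merge)→8050, (E,nl)→52900, (B,nl)→77800; best=6350 via (E,hash)

6350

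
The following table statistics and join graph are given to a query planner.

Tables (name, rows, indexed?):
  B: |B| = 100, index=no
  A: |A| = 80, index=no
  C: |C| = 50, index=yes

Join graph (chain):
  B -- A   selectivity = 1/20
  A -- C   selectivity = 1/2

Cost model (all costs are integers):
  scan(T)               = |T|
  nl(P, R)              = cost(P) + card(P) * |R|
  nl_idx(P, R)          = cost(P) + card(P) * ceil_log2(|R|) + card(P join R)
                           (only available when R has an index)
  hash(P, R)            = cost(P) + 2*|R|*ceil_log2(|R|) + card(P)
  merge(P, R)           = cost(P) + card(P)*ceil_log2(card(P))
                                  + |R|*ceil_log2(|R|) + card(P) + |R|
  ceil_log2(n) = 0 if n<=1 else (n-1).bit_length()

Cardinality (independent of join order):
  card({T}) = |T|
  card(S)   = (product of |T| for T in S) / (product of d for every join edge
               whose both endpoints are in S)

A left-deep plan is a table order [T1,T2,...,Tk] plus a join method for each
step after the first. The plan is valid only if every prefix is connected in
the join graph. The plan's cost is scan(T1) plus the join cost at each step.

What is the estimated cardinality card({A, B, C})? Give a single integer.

Tables in S: A(80), B(100), C(50)
Edges inside S: B-A(d=20), A-C(d=2)
numerator = 80 * 100 * 50 = 400000
denominator = 20 * 2 = 40
card(S) = 400000 / 40 = 10000

10000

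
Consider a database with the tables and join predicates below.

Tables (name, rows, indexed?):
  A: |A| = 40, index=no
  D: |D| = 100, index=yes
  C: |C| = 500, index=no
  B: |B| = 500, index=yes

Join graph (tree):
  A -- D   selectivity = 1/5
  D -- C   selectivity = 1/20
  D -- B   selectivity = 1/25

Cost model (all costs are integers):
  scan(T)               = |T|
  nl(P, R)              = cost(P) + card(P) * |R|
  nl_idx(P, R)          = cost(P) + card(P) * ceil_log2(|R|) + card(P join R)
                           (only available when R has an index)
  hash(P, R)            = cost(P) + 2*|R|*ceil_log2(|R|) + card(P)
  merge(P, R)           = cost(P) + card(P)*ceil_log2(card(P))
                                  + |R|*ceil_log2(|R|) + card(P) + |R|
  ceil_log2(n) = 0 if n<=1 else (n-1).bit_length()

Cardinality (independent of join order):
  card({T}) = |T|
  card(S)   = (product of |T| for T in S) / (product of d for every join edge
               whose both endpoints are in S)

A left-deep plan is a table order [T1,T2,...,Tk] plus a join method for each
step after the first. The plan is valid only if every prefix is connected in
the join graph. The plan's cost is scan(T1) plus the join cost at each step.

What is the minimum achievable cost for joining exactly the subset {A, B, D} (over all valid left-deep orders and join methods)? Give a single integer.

Selinger DP over subsets of {A,B,D}:
  {A}: scan cost=40, card=40
  {D}: scan cost=100, card=100
  {B}: scan cost=500, card=500
  {AD}: card=800; try (A,hash)→680, (D,merge)→1120, (D,nl_idx)→1120, (A,merge)→1180, (D,hash)→1480, (D,nl)→4040 …(+1); best=680 via (A,hash)
  {BD}: card=2000; try (D,hash)→2400, (B,nl_idx)→3000, (B,merge)→5900, (D,nl_idx)→6000, (D,merge)→6300, (B,hash)→9200 …(+2); best=2400 via (D,hash)
  {ABD}: card=16000; try (A,hash)→4880, (B,hash)→10480, (B,merge)→14480, (B,nl_idx)→23880, (A,merge)→26680, (A,nl)→82400 …(+1); best=4880 via (A,hash)

4880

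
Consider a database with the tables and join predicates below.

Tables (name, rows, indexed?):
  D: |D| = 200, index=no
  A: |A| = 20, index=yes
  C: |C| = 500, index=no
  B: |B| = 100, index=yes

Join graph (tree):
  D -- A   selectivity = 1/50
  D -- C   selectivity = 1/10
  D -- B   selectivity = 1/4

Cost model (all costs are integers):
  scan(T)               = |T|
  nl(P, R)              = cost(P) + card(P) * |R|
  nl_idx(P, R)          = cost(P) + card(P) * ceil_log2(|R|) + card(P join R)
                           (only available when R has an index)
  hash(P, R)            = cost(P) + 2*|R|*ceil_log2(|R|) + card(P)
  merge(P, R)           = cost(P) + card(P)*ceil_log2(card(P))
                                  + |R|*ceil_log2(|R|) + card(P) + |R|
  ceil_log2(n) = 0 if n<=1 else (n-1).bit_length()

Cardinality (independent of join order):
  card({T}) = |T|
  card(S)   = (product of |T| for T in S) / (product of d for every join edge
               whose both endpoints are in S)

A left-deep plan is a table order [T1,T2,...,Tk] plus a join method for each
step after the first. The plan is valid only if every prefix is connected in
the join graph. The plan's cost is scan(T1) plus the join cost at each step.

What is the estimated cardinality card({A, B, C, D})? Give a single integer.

Tables in S: A(20), B(100), C(500), D(200)
Edges inside S: D-A(d=50), D-C(d=10), D-B(d=4)
numerator = 20 * 100 * 500 * 200 = 200000000
denominator = 50 * 10 * 4 = 2000
card(S) = 200000000 / 2000 = 100000

100000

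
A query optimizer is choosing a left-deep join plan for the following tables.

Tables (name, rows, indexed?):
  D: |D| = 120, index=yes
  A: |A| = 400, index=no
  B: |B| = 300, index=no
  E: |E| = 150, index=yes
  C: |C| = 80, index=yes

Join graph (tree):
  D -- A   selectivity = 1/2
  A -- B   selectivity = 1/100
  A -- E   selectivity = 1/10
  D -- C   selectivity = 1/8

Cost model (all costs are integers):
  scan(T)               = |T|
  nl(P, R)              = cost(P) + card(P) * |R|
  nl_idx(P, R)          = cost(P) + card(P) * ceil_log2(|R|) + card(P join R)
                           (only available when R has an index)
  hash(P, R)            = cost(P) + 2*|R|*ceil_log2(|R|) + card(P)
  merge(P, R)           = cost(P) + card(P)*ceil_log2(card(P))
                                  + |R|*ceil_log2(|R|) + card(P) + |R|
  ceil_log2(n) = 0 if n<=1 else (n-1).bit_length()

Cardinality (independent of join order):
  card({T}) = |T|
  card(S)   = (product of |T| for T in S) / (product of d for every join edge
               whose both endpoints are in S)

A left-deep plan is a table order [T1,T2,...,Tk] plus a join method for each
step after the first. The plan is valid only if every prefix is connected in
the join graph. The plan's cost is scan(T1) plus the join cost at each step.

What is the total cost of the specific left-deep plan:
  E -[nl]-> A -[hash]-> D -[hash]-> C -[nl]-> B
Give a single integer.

1080428950

step 1: scan E: cost=150, card=150
step 2: join A via nl
    card(P join A) = 150*400/(10) = 6000
    cost = 150 + 150*400 = 60150
step 3: join D via hash
    card(P join D) = 6000*120/(2) = 360000
    cost = 60150 + 2*120*7 + 6000 = 67830
step 4: join C via hash
    card(P join C) = 360000*80/(8) = 3600000
    cost = 67830 + 2*80*7 + 360000 = 428950
step 5: join B via nl
    card(P join B) = 3600000*300/(100) = 10800000
    cost = 428950 + 3600000*300 = 1080428950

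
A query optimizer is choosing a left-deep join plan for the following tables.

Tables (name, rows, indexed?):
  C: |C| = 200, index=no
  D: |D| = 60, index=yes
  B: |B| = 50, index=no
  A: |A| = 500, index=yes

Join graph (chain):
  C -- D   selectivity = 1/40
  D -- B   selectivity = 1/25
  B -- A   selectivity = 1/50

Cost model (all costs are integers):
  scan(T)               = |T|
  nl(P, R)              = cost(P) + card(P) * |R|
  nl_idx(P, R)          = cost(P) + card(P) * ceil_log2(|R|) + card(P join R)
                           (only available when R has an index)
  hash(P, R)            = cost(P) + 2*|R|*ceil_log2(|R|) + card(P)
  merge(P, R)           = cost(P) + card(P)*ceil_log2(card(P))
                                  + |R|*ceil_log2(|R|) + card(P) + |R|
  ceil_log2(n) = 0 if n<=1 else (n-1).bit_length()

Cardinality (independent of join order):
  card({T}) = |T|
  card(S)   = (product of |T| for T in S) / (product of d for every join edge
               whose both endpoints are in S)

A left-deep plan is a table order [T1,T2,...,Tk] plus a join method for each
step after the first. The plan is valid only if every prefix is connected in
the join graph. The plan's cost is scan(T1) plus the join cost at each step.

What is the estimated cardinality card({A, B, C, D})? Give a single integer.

Tables in S: A(500), B(50), C(200), D(60)
Edges inside S: C-D(d=40), D-B(d=25), B-A(d=50)
numerator = 500 * 50 * 200 * 60 = 300000000
denominator = 40 * 25 * 50 = 50000
card(S) = 300000000 / 50000 = 6000

6000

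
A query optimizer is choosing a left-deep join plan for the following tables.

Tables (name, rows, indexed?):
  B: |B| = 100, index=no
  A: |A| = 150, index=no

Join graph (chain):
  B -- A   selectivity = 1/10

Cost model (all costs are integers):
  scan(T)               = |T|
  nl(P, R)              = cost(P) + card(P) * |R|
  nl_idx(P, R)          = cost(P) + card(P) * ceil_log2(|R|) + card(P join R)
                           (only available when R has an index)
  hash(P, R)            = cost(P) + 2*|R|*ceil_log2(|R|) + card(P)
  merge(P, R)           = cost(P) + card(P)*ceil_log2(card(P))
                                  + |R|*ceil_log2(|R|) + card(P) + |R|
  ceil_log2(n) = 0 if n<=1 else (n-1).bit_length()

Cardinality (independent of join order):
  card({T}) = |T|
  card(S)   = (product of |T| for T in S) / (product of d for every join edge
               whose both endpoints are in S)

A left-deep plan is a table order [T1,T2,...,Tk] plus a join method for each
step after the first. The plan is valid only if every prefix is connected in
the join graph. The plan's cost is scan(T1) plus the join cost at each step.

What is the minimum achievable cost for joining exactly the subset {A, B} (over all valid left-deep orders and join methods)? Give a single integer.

1700

Selinger DP over subsets of {A,B}:
  {B}: scan cost=100, card=100
  {A}: scan cost=150, card=150
  {AB}: card=1500; try (B,hash)→1700, (A,merge)→2250, (B,merge)→2300, (A,hash)→2600, (A,nl)→15100, (B,nl)→15150; best=1700 via (B,hash)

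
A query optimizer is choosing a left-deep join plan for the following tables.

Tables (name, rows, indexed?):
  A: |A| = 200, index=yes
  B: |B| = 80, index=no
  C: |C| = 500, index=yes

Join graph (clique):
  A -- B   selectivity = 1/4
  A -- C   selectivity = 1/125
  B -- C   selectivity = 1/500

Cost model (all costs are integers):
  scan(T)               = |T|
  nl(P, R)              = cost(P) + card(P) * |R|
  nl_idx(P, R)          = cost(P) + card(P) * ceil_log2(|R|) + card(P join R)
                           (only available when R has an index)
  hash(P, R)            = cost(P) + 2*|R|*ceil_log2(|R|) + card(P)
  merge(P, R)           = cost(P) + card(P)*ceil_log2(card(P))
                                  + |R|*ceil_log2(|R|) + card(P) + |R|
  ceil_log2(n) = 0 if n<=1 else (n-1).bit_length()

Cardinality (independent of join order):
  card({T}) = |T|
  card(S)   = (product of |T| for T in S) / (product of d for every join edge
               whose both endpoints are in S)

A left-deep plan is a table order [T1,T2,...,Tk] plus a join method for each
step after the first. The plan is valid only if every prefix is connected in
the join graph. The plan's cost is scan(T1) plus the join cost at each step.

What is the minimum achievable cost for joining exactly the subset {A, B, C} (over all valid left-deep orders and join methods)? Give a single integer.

1552

Selinger DP over subsets of {A,B,C}:
  {A}: scan cost=200, card=200
  {B}: scan cost=80, card=80
  {C}: scan cost=500, card=500
  {AB}: card=4000; try (B,hash)→1520, (A,merge)→2520, (B,merge)→2640, (A,hash)→3360, (A,nl_idx)→4720, (A,nl)→16080 …(+1); best=1520 via (B,hash)
  {AC}: card=800; try (C,nl_idx)→2800, (A,hash)→4200, (A,nl_idx)→5300, (C,merge)→7000, (A,merge)→7300, (C,hash)→9400 …(+2); best=2800 via (C,nl_idx)
  {BC}: card=80; try (C,nl_idx)→880, (B,hash)→2120, (C,merge)→5720, (B,merge)→6140, (C,hash)→9160, (C,nl)→40080 …(+1); best=880 via (C,nl_idx)
  {ABC}: card=32; try (A,nl_idx)→1552, (A,merge)→3320, (A,hash)→4160, (B,hash)→4720, (B,merge)→12240, (C,hash)→14520 …(+5); best=1552 via (A,nl_idx)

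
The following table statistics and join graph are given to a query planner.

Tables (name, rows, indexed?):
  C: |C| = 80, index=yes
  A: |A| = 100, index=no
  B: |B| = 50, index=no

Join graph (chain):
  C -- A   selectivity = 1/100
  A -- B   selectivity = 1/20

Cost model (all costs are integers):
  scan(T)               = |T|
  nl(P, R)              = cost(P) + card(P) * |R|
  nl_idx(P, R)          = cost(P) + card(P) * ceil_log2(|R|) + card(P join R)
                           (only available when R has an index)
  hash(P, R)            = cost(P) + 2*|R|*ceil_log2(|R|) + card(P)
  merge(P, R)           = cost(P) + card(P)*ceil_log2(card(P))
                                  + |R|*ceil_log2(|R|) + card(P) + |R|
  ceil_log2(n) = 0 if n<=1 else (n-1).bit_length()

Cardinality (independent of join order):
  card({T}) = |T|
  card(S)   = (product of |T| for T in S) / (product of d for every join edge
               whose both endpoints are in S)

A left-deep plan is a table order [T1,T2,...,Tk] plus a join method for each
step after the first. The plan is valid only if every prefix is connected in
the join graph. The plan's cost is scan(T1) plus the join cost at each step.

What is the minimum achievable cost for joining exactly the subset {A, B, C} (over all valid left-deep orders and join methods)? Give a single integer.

1560

Selinger DP over subsets of {A,B,C}:
  {C}: scan cost=80, card=80
  {A}: scan cost=100, card=100
  {B}: scan cost=50, card=50
  {AC}: card=80; try (C,nl_idx)→880, (C,hash)→1320, (A,merge)→1520, (C,merge)→1540, (A,hash)→1560, (A,nl)→8080 …(+1); best=880 via (C,nl_idx)
  {AB}: card=250; try (B,hash)→800, (A,merge)→1200, (B,merge)→1250, (A,hash)→1500, (A,nl)→5050, (B,nl)→5100; best=800 via (B,hash)
  {ABC}: card=200; try (B,hash)→1560, (B,merge)→1870, (C,hash)→2170, (C,nl_idx)→2750, (C,merge)→3690, (B,nl)→4880 …(+1); best=1560 via (B,hash)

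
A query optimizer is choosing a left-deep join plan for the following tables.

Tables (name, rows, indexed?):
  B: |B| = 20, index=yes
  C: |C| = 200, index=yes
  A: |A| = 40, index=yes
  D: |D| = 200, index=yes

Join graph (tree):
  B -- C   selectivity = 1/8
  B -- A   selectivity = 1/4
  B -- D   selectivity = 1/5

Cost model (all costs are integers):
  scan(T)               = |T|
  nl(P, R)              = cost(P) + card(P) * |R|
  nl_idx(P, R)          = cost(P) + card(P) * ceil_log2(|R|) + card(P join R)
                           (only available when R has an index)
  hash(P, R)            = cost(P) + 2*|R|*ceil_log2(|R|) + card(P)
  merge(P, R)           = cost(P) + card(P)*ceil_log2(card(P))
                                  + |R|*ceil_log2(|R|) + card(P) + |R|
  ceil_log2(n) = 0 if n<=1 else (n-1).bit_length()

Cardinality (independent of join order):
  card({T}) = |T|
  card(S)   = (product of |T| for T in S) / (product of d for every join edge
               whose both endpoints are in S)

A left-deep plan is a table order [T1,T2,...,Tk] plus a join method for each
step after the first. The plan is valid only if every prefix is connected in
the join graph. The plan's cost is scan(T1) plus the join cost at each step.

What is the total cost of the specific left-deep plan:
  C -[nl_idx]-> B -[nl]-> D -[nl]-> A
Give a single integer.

901700

step 1: scan C: cost=200, card=200
step 2: join B via nl_idx
    card(P join B) = 200*20/(8) = 500
    cost = 200 + 200*5 + 500 = 1700
step 3: join D via nl
    card(P join D) = 500*200/(5) = 20000
    cost = 1700 + 500*200 = 101700
step 4: join A via nl
    card(P join A) = 20000*40/(4) = 200000
    cost = 101700 + 20000*40 = 901700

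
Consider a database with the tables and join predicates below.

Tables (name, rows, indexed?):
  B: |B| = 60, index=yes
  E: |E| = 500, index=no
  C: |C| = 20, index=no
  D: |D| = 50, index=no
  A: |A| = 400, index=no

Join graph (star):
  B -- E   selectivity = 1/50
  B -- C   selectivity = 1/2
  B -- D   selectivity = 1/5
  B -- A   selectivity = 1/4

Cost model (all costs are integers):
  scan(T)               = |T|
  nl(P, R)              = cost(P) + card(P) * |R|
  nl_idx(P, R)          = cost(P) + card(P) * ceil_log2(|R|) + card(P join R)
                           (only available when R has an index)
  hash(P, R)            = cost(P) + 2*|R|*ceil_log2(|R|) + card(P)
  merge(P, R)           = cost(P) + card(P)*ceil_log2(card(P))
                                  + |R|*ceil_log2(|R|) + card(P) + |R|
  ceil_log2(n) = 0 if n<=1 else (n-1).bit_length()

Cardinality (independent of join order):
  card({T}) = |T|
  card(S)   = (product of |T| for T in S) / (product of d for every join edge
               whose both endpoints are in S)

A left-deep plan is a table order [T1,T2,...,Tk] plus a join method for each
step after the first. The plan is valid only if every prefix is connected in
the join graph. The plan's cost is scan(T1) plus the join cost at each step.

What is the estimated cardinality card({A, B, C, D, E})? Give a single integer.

Tables in S: A(400), B(60), C(20), D(50), E(500)
Edges inside S: B-E(d=50), B-C(d=2), B-D(d=5), B-A(d=4)
numerator = 400 * 60 * 20 * 50 * 500 = 12000000000
denominator = 50 * 2 * 5 * 4 = 2000
card(S) = 12000000000 / 2000 = 6000000

6000000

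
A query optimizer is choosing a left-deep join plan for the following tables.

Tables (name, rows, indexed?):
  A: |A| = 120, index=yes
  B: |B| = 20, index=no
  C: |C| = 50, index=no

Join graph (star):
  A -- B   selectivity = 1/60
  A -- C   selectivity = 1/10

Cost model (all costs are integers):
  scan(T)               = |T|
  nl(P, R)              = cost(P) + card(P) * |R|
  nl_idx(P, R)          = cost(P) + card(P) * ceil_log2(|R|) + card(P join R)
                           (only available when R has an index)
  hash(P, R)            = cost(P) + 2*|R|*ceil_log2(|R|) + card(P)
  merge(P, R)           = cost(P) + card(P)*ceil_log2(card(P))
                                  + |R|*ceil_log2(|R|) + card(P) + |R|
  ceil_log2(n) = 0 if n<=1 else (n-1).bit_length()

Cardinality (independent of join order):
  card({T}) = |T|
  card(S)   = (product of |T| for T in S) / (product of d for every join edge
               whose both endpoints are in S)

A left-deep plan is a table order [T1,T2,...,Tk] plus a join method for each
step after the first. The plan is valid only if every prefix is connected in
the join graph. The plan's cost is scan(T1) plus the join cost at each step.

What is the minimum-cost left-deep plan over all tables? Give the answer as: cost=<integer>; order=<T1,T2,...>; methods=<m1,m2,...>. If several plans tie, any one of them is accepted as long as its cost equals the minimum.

cost=830; order=B,A,C; methods=nl_idx,merge

Selinger DP (subsets sized 1..n):
  {A}: scan cost=120, card=120
  {B}: scan cost=20, card=20
  {C}: scan cost=50, card=50
  {AB}: card=40; try (A,nl_idx)→200, (B,hash)→440, (A,merge)→1100, (B,merge)→1200, (A,hash)→1720, (A,nl)→2420 …(+1); best=200 via (A,nl_idx)
  {AC}: card=600; try (C,hash)→840, (A,nl_idx)→1000, (A,merge)→1360, (C,merge)→1430, (A,hash)→1780, (A,nl)→6050 …(+1); best=840 via (C,hash)
  {ABC}: card=200; try (C,merge)→830, (C,hash)→840, (B,hash)→1640, (C,nl)→2200, (B,merge)→7560, (B,nl)→12840; best=830 via (C,merge)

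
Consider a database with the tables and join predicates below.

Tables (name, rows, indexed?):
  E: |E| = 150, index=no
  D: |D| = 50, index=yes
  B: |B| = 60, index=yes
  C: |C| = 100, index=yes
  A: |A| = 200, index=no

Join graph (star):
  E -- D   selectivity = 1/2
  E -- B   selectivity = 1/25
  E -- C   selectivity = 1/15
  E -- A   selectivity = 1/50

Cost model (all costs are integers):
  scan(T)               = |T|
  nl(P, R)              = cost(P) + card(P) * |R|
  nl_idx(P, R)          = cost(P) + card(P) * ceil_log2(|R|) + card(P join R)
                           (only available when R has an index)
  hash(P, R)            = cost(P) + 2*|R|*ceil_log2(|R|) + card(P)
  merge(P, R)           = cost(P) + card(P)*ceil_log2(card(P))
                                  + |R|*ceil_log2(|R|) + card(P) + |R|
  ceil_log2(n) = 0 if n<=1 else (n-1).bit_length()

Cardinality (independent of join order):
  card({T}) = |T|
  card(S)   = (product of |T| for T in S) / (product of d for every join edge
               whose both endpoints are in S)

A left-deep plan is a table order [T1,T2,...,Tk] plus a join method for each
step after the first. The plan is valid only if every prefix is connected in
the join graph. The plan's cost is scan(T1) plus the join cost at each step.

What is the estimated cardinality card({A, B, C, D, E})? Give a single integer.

Tables in S: A(200), B(60), C(100), D(50), E(150)
Edges inside S: E-D(d=2), E-B(d=25), E-C(d=15), E-A(d=50)
numerator = 200 * 60 * 100 * 50 * 150 = 9000000000
denominator = 2 * 25 * 15 * 50 = 37500
card(S) = 9000000000 / 37500 = 240000

240000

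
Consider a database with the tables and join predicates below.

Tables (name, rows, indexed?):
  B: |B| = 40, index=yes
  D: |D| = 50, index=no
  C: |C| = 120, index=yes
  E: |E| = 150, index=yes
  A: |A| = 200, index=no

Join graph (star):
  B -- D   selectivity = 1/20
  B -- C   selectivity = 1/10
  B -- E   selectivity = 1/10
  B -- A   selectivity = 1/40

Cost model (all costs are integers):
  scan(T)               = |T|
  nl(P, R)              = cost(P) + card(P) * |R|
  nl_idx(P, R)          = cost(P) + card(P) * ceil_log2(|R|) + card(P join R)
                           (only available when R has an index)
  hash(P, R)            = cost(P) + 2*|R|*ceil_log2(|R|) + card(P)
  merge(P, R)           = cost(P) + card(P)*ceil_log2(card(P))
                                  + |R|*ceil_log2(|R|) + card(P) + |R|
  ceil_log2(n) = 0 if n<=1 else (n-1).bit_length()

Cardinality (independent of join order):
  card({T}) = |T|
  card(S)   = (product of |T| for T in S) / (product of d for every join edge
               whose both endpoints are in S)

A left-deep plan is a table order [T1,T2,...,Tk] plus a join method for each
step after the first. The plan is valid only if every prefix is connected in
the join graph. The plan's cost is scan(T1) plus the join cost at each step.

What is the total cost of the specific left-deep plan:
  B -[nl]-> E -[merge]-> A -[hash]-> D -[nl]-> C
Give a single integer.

step 1: scan B: cost=40, card=40
step 2: join E via nl
    card(P join E) = 40*150/(10) = 600
    cost = 40 + 40*150 = 6040
step 3: join A via merge
    card(P join A) = 600*200/(40) = 3000
    cost = 6040 + 600*10 + 200*8 + 600 + 200 = 14440
step 4: join D via hash
    card(P join D) = 3000*50/(20) = 7500
    cost = 14440 + 2*50*6 + 3000 = 18040
step 5: join C via nl
    card(P join C) = 7500*120/(10) = 90000
    cost = 18040 + 7500*120 = 918040

918040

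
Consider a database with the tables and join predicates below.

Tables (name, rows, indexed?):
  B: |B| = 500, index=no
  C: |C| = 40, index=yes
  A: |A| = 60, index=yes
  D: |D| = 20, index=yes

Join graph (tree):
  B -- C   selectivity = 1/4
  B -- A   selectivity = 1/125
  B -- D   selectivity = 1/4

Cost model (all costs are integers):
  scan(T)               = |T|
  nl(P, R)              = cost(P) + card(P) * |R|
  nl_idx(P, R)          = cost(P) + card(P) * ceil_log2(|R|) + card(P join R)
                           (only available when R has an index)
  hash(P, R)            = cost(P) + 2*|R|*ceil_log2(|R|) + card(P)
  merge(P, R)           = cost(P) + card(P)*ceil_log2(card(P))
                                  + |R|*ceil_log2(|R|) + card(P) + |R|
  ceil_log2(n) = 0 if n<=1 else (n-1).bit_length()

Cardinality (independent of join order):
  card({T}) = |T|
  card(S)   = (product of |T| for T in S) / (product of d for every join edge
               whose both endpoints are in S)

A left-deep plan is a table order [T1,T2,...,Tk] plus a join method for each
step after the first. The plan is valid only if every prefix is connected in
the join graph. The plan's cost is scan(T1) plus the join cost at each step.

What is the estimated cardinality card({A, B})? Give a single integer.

Tables in S: A(60), B(500)
Edges inside S: B-A(d=125)
numerator = 60 * 500 = 30000
denominator = 125 = 125
card(S) = 30000 / 125 = 240

240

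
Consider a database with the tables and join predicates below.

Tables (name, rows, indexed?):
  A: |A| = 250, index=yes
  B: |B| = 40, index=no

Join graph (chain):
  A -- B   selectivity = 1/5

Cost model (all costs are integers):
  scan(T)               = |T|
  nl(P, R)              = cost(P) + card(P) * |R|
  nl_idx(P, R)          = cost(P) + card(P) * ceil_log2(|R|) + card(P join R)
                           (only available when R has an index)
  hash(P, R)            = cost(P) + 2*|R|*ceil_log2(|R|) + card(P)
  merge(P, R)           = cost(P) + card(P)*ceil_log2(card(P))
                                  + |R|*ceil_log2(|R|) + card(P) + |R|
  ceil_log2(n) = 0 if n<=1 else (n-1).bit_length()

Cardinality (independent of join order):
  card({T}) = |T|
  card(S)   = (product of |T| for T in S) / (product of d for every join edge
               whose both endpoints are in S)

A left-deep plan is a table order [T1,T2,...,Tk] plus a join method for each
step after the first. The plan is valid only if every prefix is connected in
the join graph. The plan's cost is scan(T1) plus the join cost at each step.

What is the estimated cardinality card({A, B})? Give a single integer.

Tables in S: A(250), B(40)
Edges inside S: A-B(d=5)
numerator = 250 * 40 = 10000
denominator = 5 = 5
card(S) = 10000 / 5 = 2000

2000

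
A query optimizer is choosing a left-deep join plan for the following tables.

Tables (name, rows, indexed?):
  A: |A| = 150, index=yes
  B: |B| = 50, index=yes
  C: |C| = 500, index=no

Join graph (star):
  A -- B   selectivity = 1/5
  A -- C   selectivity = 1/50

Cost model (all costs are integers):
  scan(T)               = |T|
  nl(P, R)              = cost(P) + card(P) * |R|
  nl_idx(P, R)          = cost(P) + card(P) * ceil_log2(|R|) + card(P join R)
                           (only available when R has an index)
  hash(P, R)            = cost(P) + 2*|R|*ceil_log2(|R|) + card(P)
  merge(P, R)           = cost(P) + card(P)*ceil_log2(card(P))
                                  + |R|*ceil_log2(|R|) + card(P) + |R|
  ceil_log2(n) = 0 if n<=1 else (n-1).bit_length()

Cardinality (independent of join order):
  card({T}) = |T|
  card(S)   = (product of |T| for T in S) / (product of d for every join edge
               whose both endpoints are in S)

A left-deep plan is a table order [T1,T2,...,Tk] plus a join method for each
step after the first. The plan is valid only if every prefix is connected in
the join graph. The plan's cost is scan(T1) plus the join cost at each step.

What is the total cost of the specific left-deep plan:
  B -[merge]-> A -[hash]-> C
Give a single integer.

12250

step 1: scan B: cost=50, card=50
step 2: join A via merge
    card(P join A) = 50*150/(5) = 1500
    cost = 50 + 50*6 + 150*8 + 50 + 150 = 1750
step 3: join C via hash
    card(P join C) = 1500*500/(50) = 15000
    cost = 1750 + 2*500*9 + 1500 = 12250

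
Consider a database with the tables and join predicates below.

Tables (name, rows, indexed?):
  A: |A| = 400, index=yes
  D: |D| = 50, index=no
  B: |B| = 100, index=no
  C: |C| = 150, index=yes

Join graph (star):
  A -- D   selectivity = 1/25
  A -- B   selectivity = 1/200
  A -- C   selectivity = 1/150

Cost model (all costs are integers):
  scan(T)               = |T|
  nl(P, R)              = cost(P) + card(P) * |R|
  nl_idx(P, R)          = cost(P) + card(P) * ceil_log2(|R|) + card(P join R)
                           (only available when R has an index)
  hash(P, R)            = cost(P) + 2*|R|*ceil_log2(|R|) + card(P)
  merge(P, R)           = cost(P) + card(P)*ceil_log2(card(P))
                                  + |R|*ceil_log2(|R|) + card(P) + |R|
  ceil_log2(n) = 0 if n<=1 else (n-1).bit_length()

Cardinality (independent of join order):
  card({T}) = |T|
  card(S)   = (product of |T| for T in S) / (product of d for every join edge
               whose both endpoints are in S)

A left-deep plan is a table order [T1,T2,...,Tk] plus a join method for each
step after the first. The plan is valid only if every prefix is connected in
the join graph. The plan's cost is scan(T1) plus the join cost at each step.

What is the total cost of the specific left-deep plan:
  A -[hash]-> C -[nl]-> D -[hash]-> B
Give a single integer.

25400

step 1: scan A: cost=400, card=400
step 2: join C via hash
    card(P join C) = 400*150/(150) = 400
    cost = 400 + 2*150*8 + 400 = 3200
step 3: join D via nl
    card(P join D) = 400*50/(25) = 800
    cost = 3200 + 400*50 = 23200
step 4: join B via hash
    card(P join B) = 800*100/(200) = 400
    cost = 23200 + 2*100*7 + 800 = 25400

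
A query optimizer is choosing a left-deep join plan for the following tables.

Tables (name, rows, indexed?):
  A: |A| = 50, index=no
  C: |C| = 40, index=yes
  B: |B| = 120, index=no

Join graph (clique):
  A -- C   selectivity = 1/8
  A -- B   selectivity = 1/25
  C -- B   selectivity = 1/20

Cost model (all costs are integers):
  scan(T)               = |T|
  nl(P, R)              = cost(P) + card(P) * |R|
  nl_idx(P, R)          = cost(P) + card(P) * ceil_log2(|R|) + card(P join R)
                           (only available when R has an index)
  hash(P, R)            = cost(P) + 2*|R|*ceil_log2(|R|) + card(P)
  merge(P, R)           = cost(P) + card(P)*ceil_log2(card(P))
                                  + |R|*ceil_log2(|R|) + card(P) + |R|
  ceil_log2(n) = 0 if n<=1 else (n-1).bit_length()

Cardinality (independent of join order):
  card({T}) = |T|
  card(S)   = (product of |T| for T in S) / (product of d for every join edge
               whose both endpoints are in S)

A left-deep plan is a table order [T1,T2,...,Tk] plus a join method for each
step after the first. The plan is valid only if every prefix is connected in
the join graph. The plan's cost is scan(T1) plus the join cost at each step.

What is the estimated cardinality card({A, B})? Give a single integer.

Tables in S: A(50), B(120)
Edges inside S: A-B(d=25)
numerator = 50 * 120 = 6000
denominator = 25 = 25
card(S) = 6000 / 25 = 240

240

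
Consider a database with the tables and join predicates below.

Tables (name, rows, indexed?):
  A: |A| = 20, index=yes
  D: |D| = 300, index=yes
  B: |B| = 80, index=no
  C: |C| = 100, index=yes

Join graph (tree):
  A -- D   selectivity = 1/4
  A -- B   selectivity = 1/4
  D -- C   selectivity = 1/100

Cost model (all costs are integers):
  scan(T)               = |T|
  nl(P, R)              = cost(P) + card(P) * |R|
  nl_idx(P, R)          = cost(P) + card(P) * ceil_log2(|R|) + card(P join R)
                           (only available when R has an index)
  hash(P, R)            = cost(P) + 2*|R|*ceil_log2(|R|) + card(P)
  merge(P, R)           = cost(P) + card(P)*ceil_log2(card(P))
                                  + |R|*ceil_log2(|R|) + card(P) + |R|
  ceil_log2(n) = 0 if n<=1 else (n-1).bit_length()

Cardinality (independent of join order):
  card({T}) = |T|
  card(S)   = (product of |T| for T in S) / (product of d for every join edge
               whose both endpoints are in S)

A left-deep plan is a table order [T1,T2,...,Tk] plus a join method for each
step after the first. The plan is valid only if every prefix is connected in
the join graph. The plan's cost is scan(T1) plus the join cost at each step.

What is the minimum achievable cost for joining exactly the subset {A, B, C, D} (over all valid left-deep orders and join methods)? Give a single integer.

Selinger DP over subsets of {A,B,C,D}:
  {A}: scan cost=20, card=20
  {D}: scan cost=300, card=300
  {B}: scan cost=80, card=80
  {C}: scan cost=100, card=100
  {AD}: card=1500; try (A,hash)→800, (D,nl_idx)→1700, (D,merge)→3140, (A,nl_idx)→3300, (A,merge)→3420, (D,hash)→5440 …(+2); best=800 via (A,hash)
  {AB}: card=400; try (A,hash)→360, (B,merge)→780, (A,merge)→840, (A,nl_idx)→880, (B,hash)→1160, (B,nl)→1620 …(+1); best=360 via (A,hash)
  {CD}: card=300; try (D,nl_idx)→1300, (C,hash)→2000, (C,nl_idx)→2700, (D,merge)→3900, (C,merge)→4100, (D,hash)→5600 …(+2); best=1300 via (D,nl_idx)
  {ABD}: card=30000; try (B,hash)→3420, (D,hash)→6160, (D,merge)→7360, (B,merge)→19440, (D,nl_idx)→33960, (D,nl)→120360 …(+1); best=3420 via (B,hash)
  {ACD}: card=1500; try (A,hash)→1800, (C,hash)→3700, (A,nl_idx)→4300, (A,merge)→4420, (A,nl)→7300, (C,nl_idx)→12800 …(+2); best=1800 via (A,hash)
  {ABCD}: card=30000; try (B,hash)→4420, (B,merge)→20440, (C,hash)→34820, (B,nl)→121800, (C,nl_idx)→243420, (C,merge)→484220 …(+1); best=4420 via (B,hash)

4420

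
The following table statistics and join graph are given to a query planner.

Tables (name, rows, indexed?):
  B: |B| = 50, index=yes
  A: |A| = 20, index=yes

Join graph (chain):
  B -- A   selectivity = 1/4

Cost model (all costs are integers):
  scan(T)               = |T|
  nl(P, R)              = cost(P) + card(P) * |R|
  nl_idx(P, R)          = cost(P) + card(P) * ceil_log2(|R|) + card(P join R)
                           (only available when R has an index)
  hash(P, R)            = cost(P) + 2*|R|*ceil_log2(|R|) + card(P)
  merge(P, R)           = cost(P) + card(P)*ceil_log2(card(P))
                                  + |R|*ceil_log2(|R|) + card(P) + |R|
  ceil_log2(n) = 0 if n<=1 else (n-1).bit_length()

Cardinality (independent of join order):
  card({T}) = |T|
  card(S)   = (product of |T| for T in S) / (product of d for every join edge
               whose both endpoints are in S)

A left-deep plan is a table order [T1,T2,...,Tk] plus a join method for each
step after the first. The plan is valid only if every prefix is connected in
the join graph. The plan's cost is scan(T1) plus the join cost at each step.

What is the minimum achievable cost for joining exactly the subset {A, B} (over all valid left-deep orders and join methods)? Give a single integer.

Selinger DP over subsets of {A,B}:
  {B}: scan cost=50, card=50
  {A}: scan cost=20, card=20
  {AB}: card=250; try (A,hash)→300, (B,nl_idx)→390, (B,merge)→490, (A,merge)→520, (A,nl_idx)→550, (B,hash)→640 …(+2); best=300 via (A,hash)

300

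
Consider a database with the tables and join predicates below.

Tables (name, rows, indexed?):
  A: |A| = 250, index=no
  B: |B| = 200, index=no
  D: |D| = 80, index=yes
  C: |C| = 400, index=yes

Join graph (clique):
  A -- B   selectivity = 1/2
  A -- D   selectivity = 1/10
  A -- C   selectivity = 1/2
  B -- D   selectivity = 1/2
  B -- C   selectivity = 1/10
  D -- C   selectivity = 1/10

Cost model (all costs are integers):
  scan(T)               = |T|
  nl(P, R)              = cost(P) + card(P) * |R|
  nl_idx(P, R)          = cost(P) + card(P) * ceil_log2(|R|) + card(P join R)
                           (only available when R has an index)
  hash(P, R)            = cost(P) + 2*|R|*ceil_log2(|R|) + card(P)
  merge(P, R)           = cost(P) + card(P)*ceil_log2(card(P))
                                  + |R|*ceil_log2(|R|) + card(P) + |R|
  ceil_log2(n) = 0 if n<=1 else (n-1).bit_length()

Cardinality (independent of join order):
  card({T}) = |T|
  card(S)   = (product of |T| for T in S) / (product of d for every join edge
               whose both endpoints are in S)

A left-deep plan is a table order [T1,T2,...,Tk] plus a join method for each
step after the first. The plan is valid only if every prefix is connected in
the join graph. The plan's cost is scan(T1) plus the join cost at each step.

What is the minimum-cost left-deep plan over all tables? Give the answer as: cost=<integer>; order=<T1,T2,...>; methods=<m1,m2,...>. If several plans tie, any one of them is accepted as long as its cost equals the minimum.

cost=44320; order=C,D,B,A; methods=hash,hash,hash

Selinger DP (subsets sized 1..n):
  {A}: scan cost=250, card=250
  {B}: scan cost=200, card=200
  {D}: scan cost=80, card=80
  {C}: scan cost=400, card=400
  {AB}: card=25000; try (B,hash)→3700, (A,merge)→4250, (B,merge)→4300, (A,hash)→4400, (A,nl)→50200, (B,nl)→50250; best=3700 via (B,hash)
  {AD}: card=2000; try (D,hash)→1620, (A,merge)→2970, (D,merge)→3140, (D,nl_idx)→4000, (A,hash)→4160, (A,nl)→20080 …(+1); best=1620 via (D,hash)
  {AC}: card=50000; try (A,hash)→4800, (C,merge)→6500, (A,merge)→6650, (C,hash)→7700, (C,nl_idx)→52500, (C,nl)→100250 …(+1); best=4800 via (A,hash)
  {BD}: card=8000; try (D,hash)→1520, (B,merge)→2520, (D,merge)→2640, (B,hash)→3360, (D,nl_idx)→9600, (B,nl)→16080 …(+1); best=1520 via (D,hash)
  {BC}: card=8000; try (B,hash)→4000, (C,merge)→6000, (B,merge)→6200, (C,hash)→7600, (C,nl_idx)→10000, (C,nl)→80200 …(+1); best=4000 via (B,hash)
  {CD}: card=3200; try (D,hash)→1920, (C,nl_idx)→4000, (C,merge)→4720, (D,merge)→5040, (D,nl_idx)→6400, (C,hash)→7360 …(+2); best=1920 via (D,hash)
  {ABD}: card=100000; try (B,hash)→6820, (A,hash)→13520, (B,merge)→27420, (D,hash)→29820, (A,merge)→115770, (D,nl_idx)→278700 …(+4); best=6820 via (B,hash)
  {ABC}: card=500000; try (A,hash)→16000, (C,hash)→35900, (B,hash)→58000, (A,merge)→118250, (C,merge)→407700, (C,nl_idx)→728700 …(+4); best=16000 via (A,hash)
  {ACD}: card=40000; try (A,hash)→9120, (C,hash)→10820, (C,merge)→29620, (A,merge)→45770, (D,hash)→55920, (C,nl_idx)→59620 …(+5); best=9120 via (A,hash)
  {BCD}: card=32000; try (B,hash)→8320, (D,hash)→13120, (C,hash)→16720, (B,merge)→45320, (D,nl_idx)→92000, (C,nl_idx)→105520 …(+5); best=8320 via (B,hash)
  {ABCD}: card=200000; try (A,hash)→44320, (B,hash)→52320, (C,hash)→114020, (D,hash)→517120, (A,merge)→522570, (B,merge)→690920 …(+8); best=44320 via (A,hash)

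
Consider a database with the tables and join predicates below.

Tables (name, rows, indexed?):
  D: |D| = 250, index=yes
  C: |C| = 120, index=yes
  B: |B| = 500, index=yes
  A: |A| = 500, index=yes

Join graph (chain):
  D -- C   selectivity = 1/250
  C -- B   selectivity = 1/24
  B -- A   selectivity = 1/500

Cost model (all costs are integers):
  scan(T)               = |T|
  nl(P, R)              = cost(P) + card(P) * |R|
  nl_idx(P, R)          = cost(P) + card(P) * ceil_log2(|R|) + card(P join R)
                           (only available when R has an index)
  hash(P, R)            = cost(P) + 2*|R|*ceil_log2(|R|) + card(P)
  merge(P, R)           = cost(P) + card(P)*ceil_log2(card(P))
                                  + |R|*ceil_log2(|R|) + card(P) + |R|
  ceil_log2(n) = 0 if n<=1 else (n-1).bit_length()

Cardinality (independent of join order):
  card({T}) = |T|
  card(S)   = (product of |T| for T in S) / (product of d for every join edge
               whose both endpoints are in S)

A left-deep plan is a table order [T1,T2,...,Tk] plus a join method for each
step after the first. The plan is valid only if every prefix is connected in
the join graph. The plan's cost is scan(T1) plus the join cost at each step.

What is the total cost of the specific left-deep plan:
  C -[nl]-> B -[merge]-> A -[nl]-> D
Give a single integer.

722620

step 1: scan C: cost=120, card=120
step 2: join B via nl
    card(P join B) = 120*500/(24) = 2500
    cost = 120 + 120*500 = 60120
step 3: join A via merge
    card(P join A) = 2500*500/(500) = 2500
    cost = 60120 + 2500*12 + 500*9 + 2500 + 500 = 97620
step 4: join D via nl
    card(P join D) = 2500*250/(250) = 2500
    cost = 97620 + 2500*250 = 722620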